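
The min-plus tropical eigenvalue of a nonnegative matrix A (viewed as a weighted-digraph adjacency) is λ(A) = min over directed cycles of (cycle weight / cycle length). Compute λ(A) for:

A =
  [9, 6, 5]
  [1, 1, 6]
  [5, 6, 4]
λ(A) = 1

Enumerate directed cycles and compute their means (weight / length). Sample:
  cycle 0 → 0: weight = 9, length = 1, mean = 9/1 ≈ 9.000
  cycle 1 → 1: weight = 1, length = 1, mean = 1/1 ≈ 1.000
  cycle 2 → 2: weight = 4, length = 1, mean = 4/1 ≈ 4.000
  cycle 0 → 1 → 0: weight = 7, length = 2, mean = 7/2 ≈ 3.500
  cycle 0 → 2 → 0: weight = 10, length = 2, mean = 10/2 ≈ 5.000
  cycle 1 → 0 → 1: weight = 7, length = 2, mean = 7/2 ≈ 3.500
Minimum mean = 1.000, attained e.g. along the cycle 1 → 1 with weight 1 and length 1. So λ(A) = 1/1 = 1.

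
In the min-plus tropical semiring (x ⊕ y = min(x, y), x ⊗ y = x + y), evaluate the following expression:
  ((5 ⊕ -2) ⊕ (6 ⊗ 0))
((5 ⊕ -2) ⊕ (6 ⊗ 0)) = -2

Expand innermost to outermost. Recall ⊕ takes the minimum of its arguments and ⊗ takes their sum. Working out the expression ((5 ⊕ -2) ⊕ (6 ⊗ 0)) gives -2.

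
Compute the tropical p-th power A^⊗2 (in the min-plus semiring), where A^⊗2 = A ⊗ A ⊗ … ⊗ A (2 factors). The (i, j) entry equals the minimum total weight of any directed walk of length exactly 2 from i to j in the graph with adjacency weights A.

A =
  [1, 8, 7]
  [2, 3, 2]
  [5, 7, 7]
A^⊗2 =
  [2, 9, 8]
  [3, 6, 5]
  [6, 10, 9]

Each entry (A^⊗2)_ij equals the minimum over all length-2 walks i = v_0 → v_1 → … → v_2 = j of Σ_t A[v_t][v_{t+1}]. For example, for (i, j) = (0, 2) we minimise over 3 possible intermediate vertex sequences; the minimum is 8, attained along the walk 0 → 0 → 2.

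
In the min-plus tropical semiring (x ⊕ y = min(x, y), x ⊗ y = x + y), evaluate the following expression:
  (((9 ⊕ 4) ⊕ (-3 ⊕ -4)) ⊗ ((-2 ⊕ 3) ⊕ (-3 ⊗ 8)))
(((9 ⊕ 4) ⊕ (-3 ⊕ -4)) ⊗ ((-2 ⊕ 3) ⊕ (-3 ⊗ 8))) = -6

Expand innermost to outermost. Recall ⊕ takes the minimum of its arguments and ⊗ takes their sum. Working out the expression (((9 ⊕ 4) ⊕ (-3 ⊕ -4)) ⊗ ((-2 ⊕ 3) ⊕ (-3 ⊗ 8))) gives -6.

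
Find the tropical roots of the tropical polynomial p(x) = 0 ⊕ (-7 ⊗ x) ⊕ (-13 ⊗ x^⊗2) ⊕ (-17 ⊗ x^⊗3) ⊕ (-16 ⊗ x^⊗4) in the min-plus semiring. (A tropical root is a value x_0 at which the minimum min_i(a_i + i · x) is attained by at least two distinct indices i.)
Roots: {-1, 4, 6, 7}

Each tropical root is a break point of the lower envelope of the lines y = a_i + i · x (there are 5 lines, with slopes 0, 1, ..., 4). Only the lines that attain the minimum somewhere contribute to roots; other lines are dominated. Here the surviving (envelope) indices are i = 4, i = 3, i = 2, i = 1, i = 0.
Intersections between consecutive envelope lines give the roots: for adjacent envelope indices i < j the intersection is x = (a_i − a_j) / (j − i). Reading off the sorted break points: {-1, 4, 6, 7}.
Verification: at each break x_0, at least two indices attain the minimum of min_i(a_i + i · x_0).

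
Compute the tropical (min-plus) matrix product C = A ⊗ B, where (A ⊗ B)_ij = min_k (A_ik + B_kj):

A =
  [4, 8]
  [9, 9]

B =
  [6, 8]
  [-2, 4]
A ⊗ B =
  [6, 12]
  [7, 13]

Apply the min-plus product entry-by-entry:
  C[0][0] = min over k of (A[0][0] + B[0][0] = 4 + 6 = 10, A[0][1] + B[1][0] = 8 + -2 = 6) = 6 (attained at k = 1)
  C[0][1] = min over k of (A[0][0] + B[0][1] = 4 + 8 = 12, A[0][1] + B[1][1] = 8 + 4 = 12) = 12 (attained at k = 0)
  C[1][0] = min over k of (A[1][0] + B[0][0] = 9 + 6 = 15, A[1][1] + B[1][0] = 9 + -2 = 7) = 7 (attained at k = 1)
  C[1][1] = min over k of (A[1][0] + B[0][1] = 9 + 8 = 17, A[1][1] + B[1][1] = 9 + 4 = 13) = 13 (attained at k = 1)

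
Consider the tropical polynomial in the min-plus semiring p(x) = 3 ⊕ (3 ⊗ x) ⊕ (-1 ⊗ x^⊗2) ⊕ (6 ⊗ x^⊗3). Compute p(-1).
p(-1) = -3

A tropical monomial a ⊗ x^⊗i evaluates to a + i · x. Evaluating each term at x = -1:
  Term 0 contributes 3 + 0 · -1 = 3
  Term 1 contributes 3 + 1 · -1 = 2
  Term 2 contributes -1 + 2 · -1 = -3
  Term 3 contributes 6 + 3 · -1 = 3
p(-1) = ⊕ of these = min[3, 2, -3, 3] = -3.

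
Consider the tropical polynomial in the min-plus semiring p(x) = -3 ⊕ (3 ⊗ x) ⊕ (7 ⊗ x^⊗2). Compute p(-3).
p(-3) = -3

A tropical monomial a ⊗ x^⊗i evaluates to a + i · x. Evaluating each term at x = -3:
  Term 0 contributes -3 + 0 · -3 = -3
  Term 1 contributes 3 + 1 · -3 = 0
  Term 2 contributes 7 + 2 · -3 = 1
p(-3) = ⊕ of these = min[-3, 0, 1] = -3.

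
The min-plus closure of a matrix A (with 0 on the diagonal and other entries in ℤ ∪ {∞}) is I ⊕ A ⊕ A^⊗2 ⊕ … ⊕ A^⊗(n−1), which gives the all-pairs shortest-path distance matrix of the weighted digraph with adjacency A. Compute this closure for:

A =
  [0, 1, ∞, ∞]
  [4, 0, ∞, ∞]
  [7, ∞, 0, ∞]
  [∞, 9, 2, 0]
Closure =
  [0, 1, ∞, ∞]
  [4, 0, ∞, ∞]
  [7, 8, 0, ∞]
  [9, 9, 2, 0]

This is the Floyd-Warshall all-pairs shortest-path computation. For each intermediate vertex k = 0, 1, …, 3, update dist[i][j] ← min(dist[i][j], dist[i][k] + dist[k][j]). The final matrix gives, for each (i, j), the minimum total weight of any directed path from i to j (possibly empty when i = j).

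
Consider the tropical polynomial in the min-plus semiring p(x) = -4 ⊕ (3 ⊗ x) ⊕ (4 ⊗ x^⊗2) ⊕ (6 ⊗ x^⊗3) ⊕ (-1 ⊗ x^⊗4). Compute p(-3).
p(-3) = -13

A tropical monomial a ⊗ x^⊗i evaluates to a + i · x. Evaluating each term at x = -3:
  Term 0 contributes -4 + 0 · -3 = -4
  Term 1 contributes 3 + 1 · -3 = 0
  Term 2 contributes 4 + 2 · -3 = -2
  Term 3 contributes 6 + 3 · -3 = -3
  Term 4 contributes -1 + 4 · -3 = -13
p(-3) = ⊕ of these = min[-4, 0, -2, -3, -13] = -13.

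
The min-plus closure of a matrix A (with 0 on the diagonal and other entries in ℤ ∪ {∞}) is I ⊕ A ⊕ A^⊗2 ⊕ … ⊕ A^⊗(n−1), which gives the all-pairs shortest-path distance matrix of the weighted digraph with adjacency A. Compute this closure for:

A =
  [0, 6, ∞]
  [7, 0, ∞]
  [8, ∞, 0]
Closure =
  [0, 6, ∞]
  [7, 0, ∞]
  [8, 14, 0]

This is the Floyd-Warshall all-pairs shortest-path computation. For each intermediate vertex k = 0, 1, …, 2, update dist[i][j] ← min(dist[i][j], dist[i][k] + dist[k][j]). The final matrix gives, for each (i, j), the minimum total weight of any directed path from i to j (possibly empty when i = j).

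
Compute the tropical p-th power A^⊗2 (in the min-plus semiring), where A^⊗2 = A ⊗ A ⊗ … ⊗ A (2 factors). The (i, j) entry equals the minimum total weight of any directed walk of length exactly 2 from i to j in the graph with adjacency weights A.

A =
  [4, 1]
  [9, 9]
A^⊗2 =
  [8, 5]
  [13, 10]

Each entry (A^⊗2)_ij equals the minimum over all length-2 walks i = v_0 → v_1 → … → v_2 = j of Σ_t A[v_t][v_{t+1}]. For example, for (i, j) = (0, 1) we minimise over 2 possible intermediate vertex sequences; the minimum is 5, attained along the walk 0 → 0 → 1.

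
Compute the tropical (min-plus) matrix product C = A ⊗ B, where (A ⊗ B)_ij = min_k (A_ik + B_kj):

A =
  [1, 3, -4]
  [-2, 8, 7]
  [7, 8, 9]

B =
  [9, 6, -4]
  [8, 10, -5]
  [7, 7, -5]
A ⊗ B =
  [3, 3, -9]
  [7, 4, -6]
  [16, 13, 3]

Apply the min-plus product entry-by-entry:
  C[0][0] = min over k of (A[0][0] + B[0][0] = 1 + 9 = 10, A[0][1] + B[1][0] = 3 + 8 = 11, A[0][2] + B[2][0] = -4 + 7 = 3) = 3 (attained at k = 2)
  C[0][1] = min over k of (A[0][0] + B[0][1] = 1 + 6 = 7, A[0][1] + B[1][1] = 3 + 10 = 13, A[0][2] + B[2][1] = -4 + 7 = 3) = 3 (attained at k = 2)
  C[0][2] = min over k of (A[0][0] + B[0][2] = 1 + -4 = -3, A[0][1] + B[1][2] = 3 + -5 = -2, A[0][2] + B[2][2] = -4 + -5 = -9) = -9 (attained at k = 2)
  C[1][0] = min over k of (A[1][0] + B[0][0] = -2 + 9 = 7, A[1][1] + B[1][0] = 8 + 8 = 16, A[1][2] + B[2][0] = 7 + 7 = 14) = 7 (attained at k = 0)
  C[1][1] = min over k of (A[1][0] + B[0][1] = -2 + 6 = 4, A[1][1] + B[1][1] = 8 + 10 = 18, A[1][2] + B[2][1] = 7 + 7 = 14) = 4 (attained at k = 0)
  C[1][2] = min over k of (A[1][0] + B[0][2] = -2 + -4 = -6, A[1][1] + B[1][2] = 8 + -5 = 3, A[1][2] + B[2][2] = 7 + -5 = 2) = -6 (attained at k = 0)
  C[2][0] = min over k of (A[2][0] + B[0][0] = 7 + 9 = 16, A[2][1] + B[1][0] = 8 + 8 = 16, A[2][2] + B[2][0] = 9 + 7 = 16) = 16 (attained at k = 0)
  C[2][1] = min over k of (A[2][0] + B[0][1] = 7 + 6 = 13, A[2][1] + B[1][1] = 8 + 10 = 18, A[2][2] + B[2][1] = 9 + 7 = 16) = 13 (attained at k = 0)
  C[2][2] = min over k of (A[2][0] + B[0][2] = 7 + -4 = 3, A[2][1] + B[1][2] = 8 + -5 = 3, A[2][2] + B[2][2] = 9 + -5 = 4) = 3 (attained at k = 0)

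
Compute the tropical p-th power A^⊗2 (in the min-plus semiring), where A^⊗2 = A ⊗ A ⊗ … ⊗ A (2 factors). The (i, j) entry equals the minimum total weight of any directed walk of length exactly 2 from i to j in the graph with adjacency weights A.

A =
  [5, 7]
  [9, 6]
A^⊗2 =
  [10, 12]
  [14, 12]

Each entry (A^⊗2)_ij equals the minimum over all length-2 walks i = v_0 → v_1 → … → v_2 = j of Σ_t A[v_t][v_{t+1}]. For example, for (i, j) = (0, 1) we minimise over 2 possible intermediate vertex sequences; the minimum is 12, attained along the walk 0 → 0 → 1.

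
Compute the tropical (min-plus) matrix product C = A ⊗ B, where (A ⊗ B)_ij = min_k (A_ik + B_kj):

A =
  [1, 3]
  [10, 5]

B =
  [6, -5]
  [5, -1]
A ⊗ B =
  [7, -4]
  [10, 4]

Apply the min-plus product entry-by-entry:
  C[0][0] = min over k of (A[0][0] + B[0][0] = 1 + 6 = 7, A[0][1] + B[1][0] = 3 + 5 = 8) = 7 (attained at k = 0)
  C[0][1] = min over k of (A[0][0] + B[0][1] = 1 + -5 = -4, A[0][1] + B[1][1] = 3 + -1 = 2) = -4 (attained at k = 0)
  C[1][0] = min over k of (A[1][0] + B[0][0] = 10 + 6 = 16, A[1][1] + B[1][0] = 5 + 5 = 10) = 10 (attained at k = 1)
  C[1][1] = min over k of (A[1][0] + B[0][1] = 10 + -5 = 5, A[1][1] + B[1][1] = 5 + -1 = 4) = 4 (attained at k = 1)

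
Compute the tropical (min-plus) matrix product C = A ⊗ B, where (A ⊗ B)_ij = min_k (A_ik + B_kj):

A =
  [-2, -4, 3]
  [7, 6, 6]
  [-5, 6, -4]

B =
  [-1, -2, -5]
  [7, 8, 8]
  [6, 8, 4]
A ⊗ B =
  [-3, -4, -7]
  [6, 5, 2]
  [-6, -7, -10]

Apply the min-plus product entry-by-entry:
  C[0][0] = min over k of (A[0][0] + B[0][0] = -2 + -1 = -3, A[0][1] + B[1][0] = -4 + 7 = 3, A[0][2] + B[2][0] = 3 + 6 = 9) = -3 (attained at k = 0)
  C[0][1] = min over k of (A[0][0] + B[0][1] = -2 + -2 = -4, A[0][1] + B[1][1] = -4 + 8 = 4, A[0][2] + B[2][1] = 3 + 8 = 11) = -4 (attained at k = 0)
  C[0][2] = min over k of (A[0][0] + B[0][2] = -2 + -5 = -7, A[0][1] + B[1][2] = -4 + 8 = 4, A[0][2] + B[2][2] = 3 + 4 = 7) = -7 (attained at k = 0)
  C[1][0] = min over k of (A[1][0] + B[0][0] = 7 + -1 = 6, A[1][1] + B[1][0] = 6 + 7 = 13, A[1][2] + B[2][0] = 6 + 6 = 12) = 6 (attained at k = 0)
  C[1][1] = min over k of (A[1][0] + B[0][1] = 7 + -2 = 5, A[1][1] + B[1][1] = 6 + 8 = 14, A[1][2] + B[2][1] = 6 + 8 = 14) = 5 (attained at k = 0)
  C[1][2] = min over k of (A[1][0] + B[0][2] = 7 + -5 = 2, A[1][1] + B[1][2] = 6 + 8 = 14, A[1][2] + B[2][2] = 6 + 4 = 10) = 2 (attained at k = 0)
  C[2][0] = min over k of (A[2][0] + B[0][0] = -5 + -1 = -6, A[2][1] + B[1][0] = 6 + 7 = 13, A[2][2] + B[2][0] = -4 + 6 = 2) = -6 (attained at k = 0)
  C[2][1] = min over k of (A[2][0] + B[0][1] = -5 + -2 = -7, A[2][1] + B[1][1] = 6 + 8 = 14, A[2][2] + B[2][1] = -4 + 8 = 4) = -7 (attained at k = 0)
  C[2][2] = min over k of (A[2][0] + B[0][2] = -5 + -5 = -10, A[2][1] + B[1][2] = 6 + 8 = 14, A[2][2] + B[2][2] = -4 + 4 = 0) = -10 (attained at k = 0)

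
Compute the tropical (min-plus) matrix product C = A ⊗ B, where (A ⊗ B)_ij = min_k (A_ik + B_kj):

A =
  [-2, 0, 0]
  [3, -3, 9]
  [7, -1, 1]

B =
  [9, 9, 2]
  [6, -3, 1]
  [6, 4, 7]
A ⊗ B =
  [6, -3, 0]
  [3, -6, -2]
  [5, -4, 0]

Apply the min-plus product entry-by-entry:
  C[0][0] = min over k of (A[0][0] + B[0][0] = -2 + 9 = 7, A[0][1] + B[1][0] = 0 + 6 = 6, A[0][2] + B[2][0] = 0 + 6 = 6) = 6 (attained at k = 1)
  C[0][1] = min over k of (A[0][0] + B[0][1] = -2 + 9 = 7, A[0][1] + B[1][1] = 0 + -3 = -3, A[0][2] + B[2][1] = 0 + 4 = 4) = -3 (attained at k = 1)
  C[0][2] = min over k of (A[0][0] + B[0][2] = -2 + 2 = 0, A[0][1] + B[1][2] = 0 + 1 = 1, A[0][2] + B[2][2] = 0 + 7 = 7) = 0 (attained at k = 0)
  C[1][0] = min over k of (A[1][0] + B[0][0] = 3 + 9 = 12, A[1][1] + B[1][0] = -3 + 6 = 3, A[1][2] + B[2][0] = 9 + 6 = 15) = 3 (attained at k = 1)
  C[1][1] = min over k of (A[1][0] + B[0][1] = 3 + 9 = 12, A[1][1] + B[1][1] = -3 + -3 = -6, A[1][2] + B[2][1] = 9 + 4 = 13) = -6 (attained at k = 1)
  C[1][2] = min over k of (A[1][0] + B[0][2] = 3 + 2 = 5, A[1][1] + B[1][2] = -3 + 1 = -2, A[1][2] + B[2][2] = 9 + 7 = 16) = -2 (attained at k = 1)
  C[2][0] = min over k of (A[2][0] + B[0][0] = 7 + 9 = 16, A[2][1] + B[1][0] = -1 + 6 = 5, A[2][2] + B[2][0] = 1 + 6 = 7) = 5 (attained at k = 1)
  C[2][1] = min over k of (A[2][0] + B[0][1] = 7 + 9 = 16, A[2][1] + B[1][1] = -1 + -3 = -4, A[2][2] + B[2][1] = 1 + 4 = 5) = -4 (attained at k = 1)
  C[2][2] = min over k of (A[2][0] + B[0][2] = 7 + 2 = 9, A[2][1] + B[1][2] = -1 + 1 = 0, A[2][2] + B[2][2] = 1 + 7 = 8) = 0 (attained at k = 1)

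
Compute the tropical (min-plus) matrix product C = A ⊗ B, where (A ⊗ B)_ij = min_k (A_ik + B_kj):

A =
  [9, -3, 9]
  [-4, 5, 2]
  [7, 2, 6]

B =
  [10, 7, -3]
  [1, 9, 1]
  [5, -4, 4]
A ⊗ B =
  [-2, 5, -2]
  [6, -2, -7]
  [3, 2, 3]

Apply the min-plus product entry-by-entry:
  C[0][0] = min over k of (A[0][0] + B[0][0] = 9 + 10 = 19, A[0][1] + B[1][0] = -3 + 1 = -2, A[0][2] + B[2][0] = 9 + 5 = 14) = -2 (attained at k = 1)
  C[0][1] = min over k of (A[0][0] + B[0][1] = 9 + 7 = 16, A[0][1] + B[1][1] = -3 + 9 = 6, A[0][2] + B[2][1] = 9 + -4 = 5) = 5 (attained at k = 2)
  C[0][2] = min over k of (A[0][0] + B[0][2] = 9 + -3 = 6, A[0][1] + B[1][2] = -3 + 1 = -2, A[0][2] + B[2][2] = 9 + 4 = 13) = -2 (attained at k = 1)
  C[1][0] = min over k of (A[1][0] + B[0][0] = -4 + 10 = 6, A[1][1] + B[1][0] = 5 + 1 = 6, A[1][2] + B[2][0] = 2 + 5 = 7) = 6 (attained at k = 0)
  C[1][1] = min over k of (A[1][0] + B[0][1] = -4 + 7 = 3, A[1][1] + B[1][1] = 5 + 9 = 14, A[1][2] + B[2][1] = 2 + -4 = -2) = -2 (attained at k = 2)
  C[1][2] = min over k of (A[1][0] + B[0][2] = -4 + -3 = -7, A[1][1] + B[1][2] = 5 + 1 = 6, A[1][2] + B[2][2] = 2 + 4 = 6) = -7 (attained at k = 0)
  C[2][0] = min over k of (A[2][0] + B[0][0] = 7 + 10 = 17, A[2][1] + B[1][0] = 2 + 1 = 3, A[2][2] + B[2][0] = 6 + 5 = 11) = 3 (attained at k = 1)
  C[2][1] = min over k of (A[2][0] + B[0][1] = 7 + 7 = 14, A[2][1] + B[1][1] = 2 + 9 = 11, A[2][2] + B[2][1] = 6 + -4 = 2) = 2 (attained at k = 2)
  C[2][2] = min over k of (A[2][0] + B[0][2] = 7 + -3 = 4, A[2][1] + B[1][2] = 2 + 1 = 3, A[2][2] + B[2][2] = 6 + 4 = 10) = 3 (attained at k = 1)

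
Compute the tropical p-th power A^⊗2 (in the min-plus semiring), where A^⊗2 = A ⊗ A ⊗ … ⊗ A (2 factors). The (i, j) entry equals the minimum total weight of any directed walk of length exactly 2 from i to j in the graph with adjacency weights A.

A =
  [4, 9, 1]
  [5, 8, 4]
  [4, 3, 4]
A^⊗2 =
  [5, 4, 5]
  [8, 7, 6]
  [8, 7, 5]

Each entry (A^⊗2)_ij equals the minimum over all length-2 walks i = v_0 → v_1 → … → v_2 = j of Σ_t A[v_t][v_{t+1}]. For example, for (i, j) = (0, 2) we minimise over 3 possible intermediate vertex sequences; the minimum is 5, attained along the walk 0 → 0 → 2.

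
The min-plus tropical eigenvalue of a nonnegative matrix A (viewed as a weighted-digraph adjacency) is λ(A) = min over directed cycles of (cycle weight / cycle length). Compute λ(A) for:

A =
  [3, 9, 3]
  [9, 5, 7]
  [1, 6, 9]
λ(A) = 2

Enumerate directed cycles and compute their means (weight / length). Sample:
  cycle 0 → 0: weight = 3, length = 1, mean = 3/1 ≈ 3.000
  cycle 1 → 1: weight = 5, length = 1, mean = 5/1 ≈ 5.000
  cycle 2 → 2: weight = 9, length = 1, mean = 9/1 ≈ 9.000
  cycle 0 → 1 → 0: weight = 18, length = 2, mean = 18/2 ≈ 9.000
  cycle 0 → 2 → 0: weight = 4, length = 2, mean = 4/2 ≈ 2.000
  cycle 1 → 0 → 1: weight = 18, length = 2, mean = 18/2 ≈ 9.000
Minimum mean = 2.000, attained e.g. along the cycle 0 → 2 → 0 with weight 4 and length 2. So λ(A) = 4/2 = 2.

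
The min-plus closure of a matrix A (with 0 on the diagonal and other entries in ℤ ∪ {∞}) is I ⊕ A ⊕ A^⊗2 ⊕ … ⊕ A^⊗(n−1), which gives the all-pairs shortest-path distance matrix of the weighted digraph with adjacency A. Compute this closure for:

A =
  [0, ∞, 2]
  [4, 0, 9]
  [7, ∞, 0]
Closure =
  [0, ∞, 2]
  [4, 0, 6]
  [7, ∞, 0]

This is the Floyd-Warshall all-pairs shortest-path computation. For each intermediate vertex k = 0, 1, …, 2, update dist[i][j] ← min(dist[i][j], dist[i][k] + dist[k][j]). The final matrix gives, for each (i, j), the minimum total weight of any directed path from i to j (possibly empty when i = j).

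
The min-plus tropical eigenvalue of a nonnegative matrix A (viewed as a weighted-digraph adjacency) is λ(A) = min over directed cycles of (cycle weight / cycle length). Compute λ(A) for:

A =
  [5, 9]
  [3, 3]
λ(A) = 3

Enumerate directed cycles and compute their means (weight / length). Sample:
  cycle 0 → 0: weight = 5, length = 1, mean = 5/1 ≈ 5.000
  cycle 1 → 1: weight = 3, length = 1, mean = 3/1 ≈ 3.000
  cycle 0 → 1 → 0: weight = 12, length = 2, mean = 12/2 ≈ 6.000
  cycle 1 → 0 → 1: weight = 12, length = 2, mean = 12/2 ≈ 6.000
Minimum mean = 3.000, attained e.g. along the cycle 1 → 1 with weight 3 and length 1. So λ(A) = 3/1 = 3.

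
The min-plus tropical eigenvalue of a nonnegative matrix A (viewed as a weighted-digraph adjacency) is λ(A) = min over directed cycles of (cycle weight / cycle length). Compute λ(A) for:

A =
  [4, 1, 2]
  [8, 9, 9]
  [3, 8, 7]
λ(A) = 5/2

Enumerate directed cycles and compute their means (weight / length). Sample:
  cycle 0 → 0: weight = 4, length = 1, mean = 4/1 ≈ 4.000
  cycle 1 → 1: weight = 9, length = 1, mean = 9/1 ≈ 9.000
  cycle 2 → 2: weight = 7, length = 1, mean = 7/1 ≈ 7.000
  cycle 0 → 1 → 0: weight = 9, length = 2, mean = 9/2 ≈ 4.500
  cycle 0 → 2 → 0: weight = 5, length = 2, mean = 5/2 ≈ 2.500
  cycle 1 → 0 → 1: weight = 9, length = 2, mean = 9/2 ≈ 4.500
Minimum mean = 2.500, attained e.g. along the cycle 0 → 2 → 0 with weight 5 and length 2. So λ(A) = 5/2 = 5/2.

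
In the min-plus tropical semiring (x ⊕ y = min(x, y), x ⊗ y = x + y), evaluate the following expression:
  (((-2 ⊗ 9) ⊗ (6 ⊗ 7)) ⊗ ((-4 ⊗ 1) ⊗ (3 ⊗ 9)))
(((-2 ⊗ 9) ⊗ (6 ⊗ 7)) ⊗ ((-4 ⊗ 1) ⊗ (3 ⊗ 9))) = 29

Expand innermost to outermost. Recall ⊕ takes the minimum of its arguments and ⊗ takes their sum. Working out the expression (((-2 ⊗ 9) ⊗ (6 ⊗ 7)) ⊗ ((-4 ⊗ 1) ⊗ (3 ⊗ 9))) gives 29.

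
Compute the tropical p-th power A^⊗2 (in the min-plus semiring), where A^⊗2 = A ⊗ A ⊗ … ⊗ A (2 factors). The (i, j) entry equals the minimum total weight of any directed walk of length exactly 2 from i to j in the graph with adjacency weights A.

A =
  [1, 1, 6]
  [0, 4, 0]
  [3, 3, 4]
A^⊗2 =
  [1, 2, 1]
  [1, 1, 4]
  [3, 4, 3]

Each entry (A^⊗2)_ij equals the minimum over all length-2 walks i = v_0 → v_1 → … → v_2 = j of Σ_t A[v_t][v_{t+1}]. For example, for (i, j) = (0, 2) we minimise over 3 possible intermediate vertex sequences; the minimum is 1, attained along the walk 0 → 1 → 2.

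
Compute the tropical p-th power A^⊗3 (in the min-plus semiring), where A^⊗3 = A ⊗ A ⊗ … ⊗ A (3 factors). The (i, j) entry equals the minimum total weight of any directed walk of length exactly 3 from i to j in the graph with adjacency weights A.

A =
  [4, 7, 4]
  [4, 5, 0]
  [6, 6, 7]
A^⊗3 =
  [12, 13, 10]
  [10, 11, 6]
  [12, 12, 11]

Each entry (A^⊗3)_ij equals the minimum over all length-3 walks i = v_0 → v_1 → … → v_3 = j of Σ_t A[v_t][v_{t+1}]. For example, for (i, j) = (0, 2) we minimise over 9 possible intermediate vertex sequences; the minimum is 10, attained along the walk 0 → 2 → 1 → 2.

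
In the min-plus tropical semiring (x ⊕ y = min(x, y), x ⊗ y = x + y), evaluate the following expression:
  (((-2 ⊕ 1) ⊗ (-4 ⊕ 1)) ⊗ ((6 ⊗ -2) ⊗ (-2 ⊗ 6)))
(((-2 ⊕ 1) ⊗ (-4 ⊕ 1)) ⊗ ((6 ⊗ -2) ⊗ (-2 ⊗ 6))) = 2

Expand innermost to outermost. Recall ⊕ takes the minimum of its arguments and ⊗ takes their sum. Working out the expression (((-2 ⊕ 1) ⊗ (-4 ⊕ 1)) ⊗ ((6 ⊗ -2) ⊗ (-2 ⊗ 6))) gives 2.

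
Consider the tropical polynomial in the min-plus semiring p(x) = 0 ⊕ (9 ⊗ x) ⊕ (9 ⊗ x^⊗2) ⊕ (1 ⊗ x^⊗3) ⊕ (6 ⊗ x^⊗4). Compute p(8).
p(8) = 0

A tropical monomial a ⊗ x^⊗i evaluates to a + i · x. Evaluating each term at x = 8:
  Term 0 contributes 0 + 0 · 8 = 0
  Term 1 contributes 9 + 1 · 8 = 17
  Term 2 contributes 9 + 2 · 8 = 25
  Term 3 contributes 1 + 3 · 8 = 25
  Term 4 contributes 6 + 4 · 8 = 38
p(8) = ⊕ of these = min[0, 17, 25, 25, 38] = 0.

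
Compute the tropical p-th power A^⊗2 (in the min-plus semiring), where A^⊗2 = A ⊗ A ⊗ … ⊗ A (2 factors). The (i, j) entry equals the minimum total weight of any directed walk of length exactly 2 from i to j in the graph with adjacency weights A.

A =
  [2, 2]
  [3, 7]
A^⊗2 =
  [4, 4]
  [5, 5]

Each entry (A^⊗2)_ij equals the minimum over all length-2 walks i = v_0 → v_1 → … → v_2 = j of Σ_t A[v_t][v_{t+1}]. For example, for (i, j) = (0, 1) we minimise over 2 possible intermediate vertex sequences; the minimum is 4, attained along the walk 0 → 0 → 1.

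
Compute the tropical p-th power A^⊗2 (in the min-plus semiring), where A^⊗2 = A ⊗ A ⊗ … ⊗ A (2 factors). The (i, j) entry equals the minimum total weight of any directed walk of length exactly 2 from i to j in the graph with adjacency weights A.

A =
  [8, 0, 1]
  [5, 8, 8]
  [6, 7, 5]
A^⊗2 =
  [5, 8, 6]
  [13, 5, 6]
  [11, 6, 7]

Each entry (A^⊗2)_ij equals the minimum over all length-2 walks i = v_0 → v_1 → … → v_2 = j of Σ_t A[v_t][v_{t+1}]. For example, for (i, j) = (0, 2) we minimise over 3 possible intermediate vertex sequences; the minimum is 6, attained along the walk 0 → 2 → 2.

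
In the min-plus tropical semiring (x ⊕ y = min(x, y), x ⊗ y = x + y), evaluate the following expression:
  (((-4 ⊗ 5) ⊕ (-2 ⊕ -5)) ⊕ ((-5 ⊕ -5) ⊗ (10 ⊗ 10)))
(((-4 ⊗ 5) ⊕ (-2 ⊕ -5)) ⊕ ((-5 ⊕ -5) ⊗ (10 ⊗ 10))) = -5

Expand innermost to outermost. Recall ⊕ takes the minimum of its arguments and ⊗ takes their sum. Working out the expression (((-4 ⊗ 5) ⊕ (-2 ⊕ -5)) ⊕ ((-5 ⊕ -5) ⊗ (10 ⊗ 10))) gives -5.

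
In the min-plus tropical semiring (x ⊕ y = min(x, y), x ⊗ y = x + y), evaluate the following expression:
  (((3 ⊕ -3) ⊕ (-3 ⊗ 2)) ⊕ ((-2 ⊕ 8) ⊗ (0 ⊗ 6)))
(((3 ⊕ -3) ⊕ (-3 ⊗ 2)) ⊕ ((-2 ⊕ 8) ⊗ (0 ⊗ 6))) = -3

Expand innermost to outermost. Recall ⊕ takes the minimum of its arguments and ⊗ takes their sum. Working out the expression (((3 ⊕ -3) ⊕ (-3 ⊗ 2)) ⊕ ((-2 ⊕ 8) ⊗ (0 ⊗ 6))) gives -3.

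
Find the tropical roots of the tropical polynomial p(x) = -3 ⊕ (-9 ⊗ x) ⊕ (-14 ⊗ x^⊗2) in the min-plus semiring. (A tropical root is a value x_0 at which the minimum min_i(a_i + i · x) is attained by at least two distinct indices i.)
Roots: {5, 6}

Each tropical root is a break point of the lower envelope of the lines y = a_i + i · x (there are 3 lines, with slopes 0, 1, ..., 2). Only the lines that attain the minimum somewhere contribute to roots; other lines are dominated. Here the surviving (envelope) indices are i = 2, i = 1, i = 0.
Intersections between consecutive envelope lines give the roots: for adjacent envelope indices i < j the intersection is x = (a_i − a_j) / (j − i). Reading off the sorted break points: {5, 6}.
Verification: at each break x_0, at least two indices attain the minimum of min_i(a_i + i · x_0).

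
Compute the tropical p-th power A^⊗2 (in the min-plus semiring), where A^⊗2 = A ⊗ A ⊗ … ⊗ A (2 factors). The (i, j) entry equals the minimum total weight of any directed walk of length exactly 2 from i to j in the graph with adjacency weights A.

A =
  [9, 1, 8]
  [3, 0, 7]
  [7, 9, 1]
A^⊗2 =
  [4, 1, 8]
  [3, 0, 7]
  [8, 8, 2]

Each entry (A^⊗2)_ij equals the minimum over all length-2 walks i = v_0 → v_1 → … → v_2 = j of Σ_t A[v_t][v_{t+1}]. For example, for (i, j) = (0, 2) we minimise over 3 possible intermediate vertex sequences; the minimum is 8, attained along the walk 0 → 1 → 2.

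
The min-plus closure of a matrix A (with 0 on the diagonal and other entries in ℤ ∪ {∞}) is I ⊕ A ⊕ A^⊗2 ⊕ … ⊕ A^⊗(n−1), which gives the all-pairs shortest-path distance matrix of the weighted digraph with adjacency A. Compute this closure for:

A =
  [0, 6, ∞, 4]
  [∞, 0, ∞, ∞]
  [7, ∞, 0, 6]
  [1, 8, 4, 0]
Closure =
  [0, 6, 8, 4]
  [∞, 0, ∞, ∞]
  [7, 13, 0, 6]
  [1, 7, 4, 0]

This is the Floyd-Warshall all-pairs shortest-path computation. For each intermediate vertex k = 0, 1, …, 3, update dist[i][j] ← min(dist[i][j], dist[i][k] + dist[k][j]). The final matrix gives, for each (i, j), the minimum total weight of any directed path from i to j (possibly empty when i = j).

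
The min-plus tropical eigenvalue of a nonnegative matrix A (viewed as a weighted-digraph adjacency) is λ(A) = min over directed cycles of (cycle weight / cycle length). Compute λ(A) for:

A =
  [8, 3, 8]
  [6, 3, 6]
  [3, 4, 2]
λ(A) = 2

Enumerate directed cycles and compute their means (weight / length). Sample:
  cycle 0 → 0: weight = 8, length = 1, mean = 8/1 ≈ 8.000
  cycle 1 → 1: weight = 3, length = 1, mean = 3/1 ≈ 3.000
  cycle 2 → 2: weight = 2, length = 1, mean = 2/1 ≈ 2.000
  cycle 0 → 1 → 0: weight = 9, length = 2, mean = 9/2 ≈ 4.500
  cycle 0 → 2 → 0: weight = 11, length = 2, mean = 11/2 ≈ 5.500
  cycle 1 → 0 → 1: weight = 9, length = 2, mean = 9/2 ≈ 4.500
Minimum mean = 2.000, attained e.g. along the cycle 2 → 2 with weight 2 and length 1. So λ(A) = 2/1 = 2.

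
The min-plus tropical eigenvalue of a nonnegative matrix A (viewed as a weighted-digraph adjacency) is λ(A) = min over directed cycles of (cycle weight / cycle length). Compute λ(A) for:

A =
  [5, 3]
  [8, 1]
λ(A) = 1

Enumerate directed cycles and compute their means (weight / length). Sample:
  cycle 0 → 0: weight = 5, length = 1, mean = 5/1 ≈ 5.000
  cycle 1 → 1: weight = 1, length = 1, mean = 1/1 ≈ 1.000
  cycle 0 → 1 → 0: weight = 11, length = 2, mean = 11/2 ≈ 5.500
  cycle 1 → 0 → 1: weight = 11, length = 2, mean = 11/2 ≈ 5.500
Minimum mean = 1.000, attained e.g. along the cycle 1 → 1 with weight 1 and length 1. So λ(A) = 1/1 = 1.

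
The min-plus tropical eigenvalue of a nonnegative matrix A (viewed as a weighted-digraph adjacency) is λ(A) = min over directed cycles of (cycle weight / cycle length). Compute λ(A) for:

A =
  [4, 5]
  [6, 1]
λ(A) = 1

Enumerate directed cycles and compute their means (weight / length). Sample:
  cycle 0 → 0: weight = 4, length = 1, mean = 4/1 ≈ 4.000
  cycle 1 → 1: weight = 1, length = 1, mean = 1/1 ≈ 1.000
  cycle 0 → 1 → 0: weight = 11, length = 2, mean = 11/2 ≈ 5.500
  cycle 1 → 0 → 1: weight = 11, length = 2, mean = 11/2 ≈ 5.500
Minimum mean = 1.000, attained e.g. along the cycle 1 → 1 with weight 1 and length 1. So λ(A) = 1/1 = 1.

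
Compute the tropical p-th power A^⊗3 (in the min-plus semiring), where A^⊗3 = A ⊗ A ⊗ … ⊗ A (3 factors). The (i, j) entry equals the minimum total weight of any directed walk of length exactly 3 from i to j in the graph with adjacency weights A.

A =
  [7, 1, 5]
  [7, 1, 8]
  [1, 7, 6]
A^⊗3 =
  [9, 3, 10]
  [9, 3, 10]
  [7, 3, 10]

Each entry (A^⊗3)_ij equals the minimum over all length-3 walks i = v_0 → v_1 → … → v_3 = j of Σ_t A[v_t][v_{t+1}]. For example, for (i, j) = (0, 2) we minimise over 9 possible intermediate vertex sequences; the minimum is 10, attained along the walk 0 → 1 → 1 → 2.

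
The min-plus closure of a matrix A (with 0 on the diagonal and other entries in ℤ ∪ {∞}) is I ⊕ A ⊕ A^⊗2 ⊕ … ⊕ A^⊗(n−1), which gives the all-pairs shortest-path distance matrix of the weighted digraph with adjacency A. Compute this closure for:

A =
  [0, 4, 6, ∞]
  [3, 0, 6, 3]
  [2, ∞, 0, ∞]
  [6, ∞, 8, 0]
Closure =
  [0, 4, 6, 7]
  [3, 0, 6, 3]
  [2, 6, 0, 9]
  [6, 10, 8, 0]

This is the Floyd-Warshall all-pairs shortest-path computation. For each intermediate vertex k = 0, 1, …, 3, update dist[i][j] ← min(dist[i][j], dist[i][k] + dist[k][j]). The final matrix gives, for each (i, j), the minimum total weight of any directed path from i to j (possibly empty when i = j).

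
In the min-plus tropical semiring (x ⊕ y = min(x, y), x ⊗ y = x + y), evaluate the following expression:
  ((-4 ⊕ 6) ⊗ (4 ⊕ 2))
((-4 ⊕ 6) ⊗ (4 ⊕ 2)) = -2

Expand innermost to outermost. Recall ⊕ takes the minimum of its arguments and ⊗ takes their sum. Working out the expression ((-4 ⊕ 6) ⊗ (4 ⊕ 2)) gives -2.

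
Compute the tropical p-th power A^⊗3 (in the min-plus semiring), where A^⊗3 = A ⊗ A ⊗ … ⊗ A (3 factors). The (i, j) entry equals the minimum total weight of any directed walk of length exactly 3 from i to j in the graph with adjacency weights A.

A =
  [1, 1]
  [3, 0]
A^⊗3 =
  [3, 1]
  [3, 0]

Each entry (A^⊗3)_ij equals the minimum over all length-3 walks i = v_0 → v_1 → … → v_3 = j of Σ_t A[v_t][v_{t+1}]. For example, for (i, j) = (0, 1) we minimise over 4 possible intermediate vertex sequences; the minimum is 1, attained along the walk 0 → 1 → 1 → 1.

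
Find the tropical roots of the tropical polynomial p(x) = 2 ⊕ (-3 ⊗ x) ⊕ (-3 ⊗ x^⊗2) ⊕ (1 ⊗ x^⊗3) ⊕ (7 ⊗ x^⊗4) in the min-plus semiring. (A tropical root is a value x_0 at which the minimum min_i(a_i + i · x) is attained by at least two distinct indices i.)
Roots: {-6, -4, 0, 5}

Each tropical root is a break point of the lower envelope of the lines y = a_i + i · x (there are 5 lines, with slopes 0, 1, ..., 4). Only the lines that attain the minimum somewhere contribute to roots; other lines are dominated. Here the surviving (envelope) indices are i = 4, i = 3, i = 2, i = 1, i = 0.
Intersections between consecutive envelope lines give the roots: for adjacent envelope indices i < j the intersection is x = (a_i − a_j) / (j − i). Reading off the sorted break points: {-6, -4, 0, 5}.
Verification: at each break x_0, at least two indices attain the minimum of min_i(a_i + i · x_0).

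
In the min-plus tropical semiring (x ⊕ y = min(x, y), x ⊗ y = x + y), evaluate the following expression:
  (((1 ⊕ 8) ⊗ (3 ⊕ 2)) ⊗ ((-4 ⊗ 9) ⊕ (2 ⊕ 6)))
(((1 ⊕ 8) ⊗ (3 ⊕ 2)) ⊗ ((-4 ⊗ 9) ⊕ (2 ⊕ 6))) = 5

Expand innermost to outermost. Recall ⊕ takes the minimum of its arguments and ⊗ takes their sum. Working out the expression (((1 ⊕ 8) ⊗ (3 ⊕ 2)) ⊗ ((-4 ⊗ 9) ⊕ (2 ⊕ 6))) gives 5.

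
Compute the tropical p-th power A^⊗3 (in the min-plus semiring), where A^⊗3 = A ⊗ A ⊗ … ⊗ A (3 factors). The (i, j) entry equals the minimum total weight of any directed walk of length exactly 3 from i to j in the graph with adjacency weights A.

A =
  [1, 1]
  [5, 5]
A^⊗3 =
  [3, 3]
  [7, 7]

Each entry (A^⊗3)_ij equals the minimum over all length-3 walks i = v_0 → v_1 → … → v_3 = j of Σ_t A[v_t][v_{t+1}]. For example, for (i, j) = (0, 1) we minimise over 4 possible intermediate vertex sequences; the minimum is 3, attained along the walk 0 → 0 → 0 → 1.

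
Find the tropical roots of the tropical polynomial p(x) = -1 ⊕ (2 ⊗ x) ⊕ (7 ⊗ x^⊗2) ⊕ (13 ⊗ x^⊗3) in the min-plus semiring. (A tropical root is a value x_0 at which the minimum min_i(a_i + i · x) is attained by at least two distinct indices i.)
Roots: {-6, -5, -3}

Each tropical root is a break point of the lower envelope of the lines y = a_i + i · x (there are 4 lines, with slopes 0, 1, ..., 3). Only the lines that attain the minimum somewhere contribute to roots; other lines are dominated. Here the surviving (envelope) indices are i = 3, i = 2, i = 1, i = 0.
Intersections between consecutive envelope lines give the roots: for adjacent envelope indices i < j the intersection is x = (a_i − a_j) / (j − i). Reading off the sorted break points: {-6, -5, -3}.
Verification: at each break x_0, at least two indices attain the minimum of min_i(a_i + i · x_0).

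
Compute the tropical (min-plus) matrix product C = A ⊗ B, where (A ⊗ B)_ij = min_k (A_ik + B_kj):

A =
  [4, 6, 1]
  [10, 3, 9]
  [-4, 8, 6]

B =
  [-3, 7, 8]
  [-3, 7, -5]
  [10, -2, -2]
A ⊗ B =
  [1, -1, -1]
  [0, 7, -2]
  [-7, 3, 3]

Apply the min-plus product entry-by-entry:
  C[0][0] = min over k of (A[0][0] + B[0][0] = 4 + -3 = 1, A[0][1] + B[1][0] = 6 + -3 = 3, A[0][2] + B[2][0] = 1 + 10 = 11) = 1 (attained at k = 0)
  C[0][1] = min over k of (A[0][0] + B[0][1] = 4 + 7 = 11, A[0][1] + B[1][1] = 6 + 7 = 13, A[0][2] + B[2][1] = 1 + -2 = -1) = -1 (attained at k = 2)
  C[0][2] = min over k of (A[0][0] + B[0][2] = 4 + 8 = 12, A[0][1] + B[1][2] = 6 + -5 = 1, A[0][2] + B[2][2] = 1 + -2 = -1) = -1 (attained at k = 2)
  C[1][0] = min over k of (A[1][0] + B[0][0] = 10 + -3 = 7, A[1][1] + B[1][0] = 3 + -3 = 0, A[1][2] + B[2][0] = 9 + 10 = 19) = 0 (attained at k = 1)
  C[1][1] = min over k of (A[1][0] + B[0][1] = 10 + 7 = 17, A[1][1] + B[1][1] = 3 + 7 = 10, A[1][2] + B[2][1] = 9 + -2 = 7) = 7 (attained at k = 2)
  C[1][2] = min over k of (A[1][0] + B[0][2] = 10 + 8 = 18, A[1][1] + B[1][2] = 3 + -5 = -2, A[1][2] + B[2][2] = 9 + -2 = 7) = -2 (attained at k = 1)
  C[2][0] = min over k of (A[2][0] + B[0][0] = -4 + -3 = -7, A[2][1] + B[1][0] = 8 + -3 = 5, A[2][2] + B[2][0] = 6 + 10 = 16) = -7 (attained at k = 0)
  C[2][1] = min over k of (A[2][0] + B[0][1] = -4 + 7 = 3, A[2][1] + B[1][1] = 8 + 7 = 15, A[2][2] + B[2][1] = 6 + -2 = 4) = 3 (attained at k = 0)
  C[2][2] = min over k of (A[2][0] + B[0][2] = -4 + 8 = 4, A[2][1] + B[1][2] = 8 + -5 = 3, A[2][2] + B[2][2] = 6 + -2 = 4) = 3 (attained at k = 1)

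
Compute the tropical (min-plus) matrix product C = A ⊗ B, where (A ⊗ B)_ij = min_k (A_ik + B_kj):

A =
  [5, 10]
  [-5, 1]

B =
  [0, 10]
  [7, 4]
A ⊗ B =
  [5, 14]
  [-5, 5]

Apply the min-plus product entry-by-entry:
  C[0][0] = min over k of (A[0][0] + B[0][0] = 5 + 0 = 5, A[0][1] + B[1][0] = 10 + 7 = 17) = 5 (attained at k = 0)
  C[0][1] = min over k of (A[0][0] + B[0][1] = 5 + 10 = 15, A[0][1] + B[1][1] = 10 + 4 = 14) = 14 (attained at k = 1)
  C[1][0] = min over k of (A[1][0] + B[0][0] = -5 + 0 = -5, A[1][1] + B[1][0] = 1 + 7 = 8) = -5 (attained at k = 0)
  C[1][1] = min over k of (A[1][0] + B[0][1] = -5 + 10 = 5, A[1][1] + B[1][1] = 1 + 4 = 5) = 5 (attained at k = 0)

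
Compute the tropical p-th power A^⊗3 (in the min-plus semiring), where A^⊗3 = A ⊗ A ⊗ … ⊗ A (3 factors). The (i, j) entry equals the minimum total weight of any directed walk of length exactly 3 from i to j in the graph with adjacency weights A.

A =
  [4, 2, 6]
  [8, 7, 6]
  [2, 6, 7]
A^⊗3 =
  [10, 10, 12]
  [12, 10, 14]
  [10, 8, 10]

Each entry (A^⊗3)_ij equals the minimum over all length-3 walks i = v_0 → v_1 → … → v_3 = j of Σ_t A[v_t][v_{t+1}]. For example, for (i, j) = (0, 2) we minimise over 9 possible intermediate vertex sequences; the minimum is 12, attained along the walk 0 → 0 → 1 → 2.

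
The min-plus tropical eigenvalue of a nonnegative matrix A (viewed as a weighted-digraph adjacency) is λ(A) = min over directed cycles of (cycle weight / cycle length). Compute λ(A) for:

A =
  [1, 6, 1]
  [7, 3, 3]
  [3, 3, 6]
λ(A) = 1

Enumerate directed cycles and compute their means (weight / length). Sample:
  cycle 0 → 0: weight = 1, length = 1, mean = 1/1 ≈ 1.000
  cycle 1 → 1: weight = 3, length = 1, mean = 3/1 ≈ 3.000
  cycle 2 → 2: weight = 6, length = 1, mean = 6/1 ≈ 6.000
  cycle 0 → 1 → 0: weight = 13, length = 2, mean = 13/2 ≈ 6.500
  cycle 0 → 2 → 0: weight = 4, length = 2, mean = 4/2 ≈ 2.000
  cycle 1 → 0 → 1: weight = 13, length = 2, mean = 13/2 ≈ 6.500
Minimum mean = 1.000, attained e.g. along the cycle 0 → 0 with weight 1 and length 1. So λ(A) = 1/1 = 1.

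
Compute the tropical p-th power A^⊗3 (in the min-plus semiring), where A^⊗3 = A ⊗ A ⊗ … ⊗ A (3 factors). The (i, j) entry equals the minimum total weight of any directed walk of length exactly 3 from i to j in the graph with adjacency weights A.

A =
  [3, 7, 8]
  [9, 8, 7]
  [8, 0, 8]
A^⊗3 =
  [9, 11, 14]
  [15, 15, 14]
  [12, 7, 15]

Each entry (A^⊗3)_ij equals the minimum over all length-3 walks i = v_0 → v_1 → … → v_3 = j of Σ_t A[v_t][v_{t+1}]. For example, for (i, j) = (0, 2) we minimise over 9 possible intermediate vertex sequences; the minimum is 14, attained along the walk 0 → 0 → 0 → 2.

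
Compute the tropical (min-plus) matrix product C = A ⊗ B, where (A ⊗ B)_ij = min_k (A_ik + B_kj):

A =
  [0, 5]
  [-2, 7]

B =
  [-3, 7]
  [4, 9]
A ⊗ B =
  [-3, 7]
  [-5, 5]

Apply the min-plus product entry-by-entry:
  C[0][0] = min over k of (A[0][0] + B[0][0] = 0 + -3 = -3, A[0][1] + B[1][0] = 5 + 4 = 9) = -3 (attained at k = 0)
  C[0][1] = min over k of (A[0][0] + B[0][1] = 0 + 7 = 7, A[0][1] + B[1][1] = 5 + 9 = 14) = 7 (attained at k = 0)
  C[1][0] = min over k of (A[1][0] + B[0][0] = -2 + -3 = -5, A[1][1] + B[1][0] = 7 + 4 = 11) = -5 (attained at k = 0)
  C[1][1] = min over k of (A[1][0] + B[0][1] = -2 + 7 = 5, A[1][1] + B[1][1] = 7 + 9 = 16) = 5 (attained at k = 0)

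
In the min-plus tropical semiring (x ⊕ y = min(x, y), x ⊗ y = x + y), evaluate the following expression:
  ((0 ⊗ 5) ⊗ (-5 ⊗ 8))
((0 ⊗ 5) ⊗ (-5 ⊗ 8)) = 8

Expand innermost to outermost. Recall ⊕ takes the minimum of its arguments and ⊗ takes their sum. Working out the expression ((0 ⊗ 5) ⊗ (-5 ⊗ 8)) gives 8.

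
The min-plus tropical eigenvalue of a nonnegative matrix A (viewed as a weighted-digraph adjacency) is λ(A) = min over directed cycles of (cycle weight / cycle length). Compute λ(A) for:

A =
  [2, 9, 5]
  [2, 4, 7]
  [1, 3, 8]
λ(A) = 2

Enumerate directed cycles and compute their means (weight / length). Sample:
  cycle 0 → 0: weight = 2, length = 1, mean = 2/1 ≈ 2.000
  cycle 1 → 1: weight = 4, length = 1, mean = 4/1 ≈ 4.000
  cycle 2 → 2: weight = 8, length = 1, mean = 8/1 ≈ 8.000
  cycle 0 → 1 → 0: weight = 11, length = 2, mean = 11/2 ≈ 5.500
  cycle 0 → 2 → 0: weight = 6, length = 2, mean = 6/2 ≈ 3.000
  cycle 1 → 0 → 1: weight = 11, length = 2, mean = 11/2 ≈ 5.500
Minimum mean = 2.000, attained e.g. along the cycle 0 → 0 with weight 2 and length 1. So λ(A) = 2/1 = 2.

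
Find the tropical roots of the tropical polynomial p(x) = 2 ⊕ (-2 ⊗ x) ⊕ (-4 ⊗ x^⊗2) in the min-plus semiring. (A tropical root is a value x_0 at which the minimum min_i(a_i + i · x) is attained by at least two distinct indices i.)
Roots: {2, 4}

Each tropical root is a break point of the lower envelope of the lines y = a_i + i · x (there are 3 lines, with slopes 0, 1, ..., 2). Only the lines that attain the minimum somewhere contribute to roots; other lines are dominated. Here the surviving (envelope) indices are i = 2, i = 1, i = 0.
Intersections between consecutive envelope lines give the roots: for adjacent envelope indices i < j the intersection is x = (a_i − a_j) / (j − i). Reading off the sorted break points: {2, 4}.
Verification: at each break x_0, at least two indices attain the minimum of min_i(a_i + i · x_0).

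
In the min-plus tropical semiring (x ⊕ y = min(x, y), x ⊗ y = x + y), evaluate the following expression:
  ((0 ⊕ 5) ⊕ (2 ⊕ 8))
((0 ⊕ 5) ⊕ (2 ⊕ 8)) = 0

Expand innermost to outermost. Recall ⊕ takes the minimum of its arguments and ⊗ takes their sum. Working out the expression ((0 ⊕ 5) ⊕ (2 ⊕ 8)) gives 0.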